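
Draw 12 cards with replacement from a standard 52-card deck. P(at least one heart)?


P(not a heart) = 39/52 = 3/4
P(none in 12 draws) = (3/4)^12 = 531441/16777216
P(≥1 heart) = 1 - 531441/16777216 = 16245775/16777216

P = 16245775/16777216 ≈ 96.83%


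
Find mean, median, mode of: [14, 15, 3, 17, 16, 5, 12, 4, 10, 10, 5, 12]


Sorted: [3, 4, 5, 5, 10, 10, 12, 12, 14, 15, 16, 17]
Mean = 123/12 = 41/4
Median = 11
Freq: {14: 1, 15: 1, 3: 1, 17: 1, 16: 1, 5: 2, 12: 2, 4: 1, 10: 2}
Mode: [5, 10, 12]

Mean=41/4, Median=11, Mode=[5, 10, 12]


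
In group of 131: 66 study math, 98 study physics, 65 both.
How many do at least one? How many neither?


|A∪B| = 66+98-65 = 99
Neither = 131-99 = 32

At least one: 99; Neither: 32


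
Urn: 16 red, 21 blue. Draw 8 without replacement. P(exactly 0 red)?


Hypergeometric: C(16,0)×C(21,8)/C(37,8)
= 1×203490/38608020 = 133/25234

P(X=0) = 133/25234 ≈ 0.53%


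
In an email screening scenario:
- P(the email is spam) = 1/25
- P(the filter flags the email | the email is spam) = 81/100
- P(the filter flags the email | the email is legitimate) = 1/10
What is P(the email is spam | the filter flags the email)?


Using Bayes' theorem:
P(A|B) = P(B|A)·P(A) / P(B)

P(the filter flags the email) = 81/100 × 1/25 + 1/10 × 24/25
= 81/2500 + 12/125 = 321/2500

P(the email is spam|the filter flags the email) = (81/2500) / (321/2500) = 27/107

P(the email is spam|the filter flags the email) = 27/107 ≈ 25.23%


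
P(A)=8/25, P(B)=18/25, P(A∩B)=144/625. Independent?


P(A)×P(B) = 144/625
P(A∩B) = 144/625
Equal ✓ → Independent

Yes, independent


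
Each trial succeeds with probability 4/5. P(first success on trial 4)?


Geometric: P(X=4) = (1-p)^(k-1)×p = (1/5)^3×4/5 = 4/625

P(X=4) = 4/625 ≈ 0.64%


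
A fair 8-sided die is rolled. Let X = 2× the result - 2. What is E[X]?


E[die] = (1+8)/2 = 9/2
E[X] = 2×9/2 - 2 = 7

E[X] = 7


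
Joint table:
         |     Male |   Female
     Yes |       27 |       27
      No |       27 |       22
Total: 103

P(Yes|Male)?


P(Yes|Male) = 27/(27+27) = 27/54 = 1/2

P = 1/2 ≈ 50.00%


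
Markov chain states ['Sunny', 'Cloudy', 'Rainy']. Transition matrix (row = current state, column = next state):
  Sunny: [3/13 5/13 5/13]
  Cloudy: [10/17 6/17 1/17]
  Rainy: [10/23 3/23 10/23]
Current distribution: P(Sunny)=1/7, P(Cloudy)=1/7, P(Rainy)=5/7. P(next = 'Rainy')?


P(next=Rainy) = Σᵢ P(now=i)×P(i→Rainy)
= 1/7×5/13 + 1/7×1/17 + 5/7×10/23
= 5/91 + 1/119 + 50/161 = 13304/35581

P = 13304/35581 ≈ 0.3739


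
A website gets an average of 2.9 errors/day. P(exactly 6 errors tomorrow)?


Poisson(λ=2.9): P(X=6) = e^(-λ)×λ^k/k!
= e^(-2.9) × 2.9^6 / 6!
≈ 0.05502322006 × 594.823321 / 720 ≈ 0.045457

P(X=6) ≈ 0.045457 ≈ 4.55%


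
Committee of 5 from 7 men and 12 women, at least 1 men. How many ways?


Count by #men:
  1M,4W: C(7,1)×C(12,4)=3465
  2M,3W: C(7,2)×C(12,3)=4620
  3M,2W: C(7,3)×C(12,2)=2310
  4M,1W: C(7,4)×C(12,1)=420
  5M,0W: C(7,5)×C(12,0)=21
Total = 10836

10836


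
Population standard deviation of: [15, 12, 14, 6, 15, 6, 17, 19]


Mean = 104/8 = 13
  (15-13)²=4
  (12-13)²=1
  (14-13)²=1
  (6-13)²=49
  (15-13)²=4
  (6-13)²=49
  (17-13)²=16
  (19-13)²=36
Σ(x-μ)² = 160
σ² = 160/8 = 20

σ = √(20) ≈ 4.4721


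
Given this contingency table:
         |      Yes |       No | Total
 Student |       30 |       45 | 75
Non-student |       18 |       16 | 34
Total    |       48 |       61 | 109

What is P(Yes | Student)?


P(Yes | Student) = 30/(30+45) = 30/75 = 2/5

P(Yes|Student) = 2/5 ≈ 40.00%


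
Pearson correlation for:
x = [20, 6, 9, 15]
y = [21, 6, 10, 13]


n=4, Σx=50, Σy=50, Σxy=741, Σx²=742, Σy²=746
r = (4×741 - 50×50)/√((4×742 - 50²)(4×746 - 50²))
= 464/√(468×484) = 464/√226512 ≈ 464/475.9328 ≈ 0.9749

r ≈ 0.9749


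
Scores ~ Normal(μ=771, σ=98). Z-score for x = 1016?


z = (x - μ)/σ = (1016 - 771)/98 = 2.5

z = 2.5


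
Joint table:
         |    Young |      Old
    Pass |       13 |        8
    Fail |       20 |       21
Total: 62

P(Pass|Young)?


P(Pass|Young) = 13/(13+20) = 13/33

P = 13/33 ≈ 39.39%


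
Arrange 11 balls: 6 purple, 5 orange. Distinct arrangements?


11!/(6!×5!) = 462

462


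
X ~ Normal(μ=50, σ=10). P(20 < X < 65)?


z₁=(20-50)/10=-3.0, z₂=(65-50)/10=1.5
P = Φ(1.5) - Φ(-3.0) = 0.933193 - 0.001350 = 0.931843 ≈ 0.9318

P(20 < X < 65) ≈ 0.9318


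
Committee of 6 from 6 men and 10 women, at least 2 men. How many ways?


Count by #men:
  2M,4W: C(6,2)×C(10,4)=3150
  3M,3W: C(6,3)×C(10,3)=2400
  4M,2W: C(6,4)×C(10,2)=675
  5M,1W: C(6,5)×C(10,1)=60
  6M,0W: C(6,6)×C(10,0)=1
Total = 6286

6286


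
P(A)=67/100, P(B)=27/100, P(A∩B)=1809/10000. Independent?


P(A)×P(B) = 1809/10000
P(A∩B) = 1809/10000
Equal ✓ → Independent

Yes, independent


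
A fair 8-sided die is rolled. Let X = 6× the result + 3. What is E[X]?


E[die] = (1+8)/2 = 9/2
E[X] = 6×9/2 + 3 = 30

E[X] = 30


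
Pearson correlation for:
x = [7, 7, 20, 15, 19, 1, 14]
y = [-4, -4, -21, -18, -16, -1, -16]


n=7, Σx=83, Σy=-80, Σxy=-1275, Σx²=1281, Σy²=1310
r = (7×(-1275) - 83×(-80))/√((7×1281 - 83²)(7×1310 - (-80)²))
= -2285/√(2078×2770) = -2285/√5756060 ≈ -2285/2399.1790 ≈ -0.9524

r ≈ -0.9524


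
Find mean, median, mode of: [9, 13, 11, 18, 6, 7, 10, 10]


Sorted: [6, 7, 9, 10, 10, 11, 13, 18]
Mean = 84/8 = 21/2
Median = 10
Freq: {9: 1, 13: 1, 11: 1, 18: 1, 6: 1, 7: 1, 10: 2}
Mode: [10]

Mean=21/2, Median=10, Mode=10


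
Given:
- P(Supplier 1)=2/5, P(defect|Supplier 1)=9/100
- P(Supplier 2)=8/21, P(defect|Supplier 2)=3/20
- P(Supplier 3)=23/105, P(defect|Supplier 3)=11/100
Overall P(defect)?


P(B) = Σ P(B|Aᵢ)×P(Aᵢ)
  9/100×2/5 = 9/250
  3/20×8/21 = 2/35
  11/100×23/105 = 253/10500
Sum = 1231/10500

P(defect) = 1231/10500 ≈ 11.72%


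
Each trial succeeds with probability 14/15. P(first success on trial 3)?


Geometric: P(X=3) = (1-p)^(k-1)×p = (1/15)^2×14/15 = 14/3375

P(X=3) = 14/3375 ≈ 0.41%


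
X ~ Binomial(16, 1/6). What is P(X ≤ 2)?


P(X ≤ 2) = Σ P(X=i) for i=0..2
P(X=0) = 152587890625/2821109907456
P(X=1) = 30517578125/176319369216
P(X=2) = 30517578125/117546246144
Sum = 152587890625/313456656384

P(X ≤ 2) = 152587890625/313456656384 ≈ 48.68%


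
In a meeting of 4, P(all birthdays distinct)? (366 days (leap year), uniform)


P(all different) = Π(366-i)/366 for i=0..3
= (366/366)×(365/366)×...×(363/366)
= 0.983689

P ≈ 0.9837 ≈ 98.37%


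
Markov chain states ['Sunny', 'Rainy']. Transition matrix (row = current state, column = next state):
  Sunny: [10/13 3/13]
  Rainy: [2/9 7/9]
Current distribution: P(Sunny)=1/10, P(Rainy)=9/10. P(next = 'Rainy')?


P(next=Rainy) = Σᵢ P(now=i)×P(i→Rainy)
= 1/10×3/13 + 9/10×7/9
= 3/130 + 7/10 = 47/65

P = 47/65 ≈ 0.7231


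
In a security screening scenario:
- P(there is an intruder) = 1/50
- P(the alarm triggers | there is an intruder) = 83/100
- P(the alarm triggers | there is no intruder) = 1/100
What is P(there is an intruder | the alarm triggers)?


Using Bayes' theorem:
P(A|B) = P(B|A)·P(A) / P(B)

P(the alarm triggers) = 83/100 × 1/50 + 1/100 × 49/50
= 83/5000 + 49/5000 = 33/1250

P(there is an intruder|the alarm triggers) = (83/5000) / (33/1250) = 83/132

P(there is an intruder|the alarm triggers) = 83/132 ≈ 62.88%


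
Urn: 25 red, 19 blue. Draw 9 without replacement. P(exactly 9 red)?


Hypergeometric: C(25,9)×C(19,0)/C(44,9)
= 2042975×1/708930508 = 9775/3392012

P(X=9) = 9775/3392012 ≈ 0.29%


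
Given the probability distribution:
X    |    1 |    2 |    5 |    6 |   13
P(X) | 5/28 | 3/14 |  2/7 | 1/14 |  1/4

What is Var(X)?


E[X] = 40/7
E[X²] = 53
Var(X) = E[X²] - (E[X])² = 53 - 1600/49 = 997/49

Var(X) = 997/49 ≈ 20.3469


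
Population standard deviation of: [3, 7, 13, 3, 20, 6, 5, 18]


Mean = 75/8
  (3-75/8)²=2601/64
  (7-75/8)²=361/64
  (13-75/8)²=841/64
  (3-75/8)²=2601/64
  (20-75/8)²=7225/64
  (6-75/8)²=729/64
  (5-75/8)²=1225/64
  (18-75/8)²=4761/64
Σ(x-μ)² = 2543/8
σ² = (2543/8)/8 = 2543/64

σ = √(2543/64) ≈ 6.3035


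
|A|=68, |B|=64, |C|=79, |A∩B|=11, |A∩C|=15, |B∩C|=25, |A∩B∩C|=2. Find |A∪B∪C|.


|A∪B∪C| = 68+64+79-11-15-25+2 = 162

|A∪B∪C| = 162


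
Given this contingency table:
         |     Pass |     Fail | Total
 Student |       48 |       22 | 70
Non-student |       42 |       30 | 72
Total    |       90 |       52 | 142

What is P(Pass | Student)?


P(Pass | Student) = 48/(48+22) = 48/70 = 24/35

P(Pass|Student) = 24/35 ≈ 68.57%


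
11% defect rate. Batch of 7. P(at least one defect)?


P(all good) = (89/100)^7 = 44231334895529/100000000000000
P(≥1 defect) = 55768665104471/100000000000000

P = 55768665104471/100000000000000 ≈ 55.77%


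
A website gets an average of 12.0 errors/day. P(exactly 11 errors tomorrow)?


Poisson(λ=12.0): P(X=11) = e^(-λ)×λ^k/k!
= e^(-12.0) × 12.0^11 / 11!
≈ 6.144212353e-06 × 743008370688 / 39916800 ≈ 0.114368

P(X=11) ≈ 0.114368 ≈ 11.44%


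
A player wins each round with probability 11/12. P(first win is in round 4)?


Geometric: P(X=4) = (1-p)^(k-1)×p = (1/12)^3×11/12 = 11/20736

P(X=4) = 11/20736 ≈ 0.05%


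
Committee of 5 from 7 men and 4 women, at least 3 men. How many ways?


Count by #men:
  3M,2W: C(7,3)×C(4,2)=210
  4M,1W: C(7,4)×C(4,1)=140
  5M,0W: C(7,5)×C(4,0)=21
Total = 371

371


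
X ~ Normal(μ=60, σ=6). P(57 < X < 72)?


z₁=(57-60)/6=-0.5, z₂=(72-60)/6=2.0
P = Φ(2.0) - Φ(-0.5) = 0.977250 - 0.308538 = 0.668712 ≈ 0.6687

P(57 < X < 72) ≈ 0.6687


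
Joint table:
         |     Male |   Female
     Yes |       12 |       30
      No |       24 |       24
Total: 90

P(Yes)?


P(Yes) = (12+30)/90 = 42/90 = 7/15

P(Yes) = 7/15 ≈ 46.67%


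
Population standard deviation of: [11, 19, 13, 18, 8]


Mean = 69/5
  (11-69/5)²=196/25
  (19-69/5)²=676/25
  (13-69/5)²=16/25
  (18-69/5)²=441/25
  (8-69/5)²=841/25
Σ(x-μ)² = 434/5
σ² = (434/5)/5 = 434/25

σ = √(434/25) ≈ 4.1665


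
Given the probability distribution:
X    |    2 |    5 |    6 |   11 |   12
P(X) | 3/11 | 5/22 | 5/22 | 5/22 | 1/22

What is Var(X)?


E[X] = 67/11
E[X²] = 49
Var(X) = E[X²] - (E[X])² = 49 - 4489/121 = 1440/121

Var(X) = 1440/121 ≈ 11.9008


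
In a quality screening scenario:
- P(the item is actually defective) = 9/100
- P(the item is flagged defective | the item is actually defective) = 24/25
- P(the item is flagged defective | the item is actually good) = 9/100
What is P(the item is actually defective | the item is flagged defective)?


Using Bayes' theorem:
P(A|B) = P(B|A)·P(A) / P(B)

P(the item is flagged defective) = 24/25 × 9/100 + 9/100 × 91/100
= 54/625 + 819/10000 = 1683/10000

P(the item is actually defective|the item is flagged defective) = (54/625) / (1683/10000) = 96/187

P(the item is actually defective|the item is flagged defective) = 96/187 ≈ 51.34%


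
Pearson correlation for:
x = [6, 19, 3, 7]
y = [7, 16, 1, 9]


n=4, Σx=35, Σy=33, Σxy=412, Σx²=455, Σy²=387
r = (4×412 - 35×33)/√((4×455 - 35²)(4×387 - 33²))
= 493/√(595×459) = 493/√273105 ≈ 493/522.5945 ≈ 0.9434

r ≈ 0.9434


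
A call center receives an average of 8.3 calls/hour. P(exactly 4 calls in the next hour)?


Poisson(λ=8.3): P(X=4) = e^(-λ)×λ^k/k!
= e^(-8.3) × 8.3^4 / 4!
≈ 0.0002485168271 × 4745.8321 / 24 ≈ 0.049142

P(X=4) ≈ 0.049142 ≈ 4.91%


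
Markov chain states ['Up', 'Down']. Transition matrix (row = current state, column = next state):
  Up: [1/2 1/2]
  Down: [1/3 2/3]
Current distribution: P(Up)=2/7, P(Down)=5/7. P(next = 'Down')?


P(next=Down) = Σᵢ P(now=i)×P(i→Down)
= 2/7×1/2 + 5/7×2/3
= 1/7 + 10/21 = 13/21

P = 13/21 ≈ 0.6190


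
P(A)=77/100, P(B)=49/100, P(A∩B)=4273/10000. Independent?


P(A)×P(B) = 3773/10000
P(A∩B) = 4273/10000
Not equal → NOT independent

No, not independent


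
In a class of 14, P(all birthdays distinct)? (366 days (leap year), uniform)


P(all different) = Π(366-i)/366 for i=0..13
= (366/366)×(365/366)×...×(353/366)
= 0.777440

P ≈ 0.7774 ≈ 77.74%


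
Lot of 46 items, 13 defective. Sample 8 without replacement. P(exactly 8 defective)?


Hypergeometric: C(13,8)×C(33,0)/C(46,8)
= 1287×1/260932815 = 1/202745

P(X=8) = 1/202745 ≈ 0.00%


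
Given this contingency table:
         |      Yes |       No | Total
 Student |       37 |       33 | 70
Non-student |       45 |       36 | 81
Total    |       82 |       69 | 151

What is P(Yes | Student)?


P(Yes | Student) = 37/(37+33) = 37/70

P(Yes|Student) = 37/70 ≈ 52.86%


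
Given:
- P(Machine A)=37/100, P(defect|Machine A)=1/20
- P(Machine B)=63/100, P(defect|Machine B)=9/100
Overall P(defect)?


P(B) = Σ P(B|Aᵢ)×P(Aᵢ)
  1/20×37/100 = 37/2000
  9/100×63/100 = 567/10000
Sum = 47/625

P(defect) = 47/625 ≈ 7.52%


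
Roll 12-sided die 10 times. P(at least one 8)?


P(no 8)^10 = (11/12)^10 = 25937424601/61917364224
P(≥1) = 1 - 25937424601/61917364224 = 35979939623/61917364224

P = 35979939623/61917364224 ≈ 58.11%


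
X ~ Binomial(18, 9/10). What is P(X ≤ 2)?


P(X ≤ 2) = Σ P(X=i) for i=0..2
P(X=0) = 1/1000000000000000000
P(X=1) = 81/500000000000000000
P(X=2) = 12393/1000000000000000000
Sum = 3139/250000000000000000

P(X ≤ 2) = 3139/250000000000000000 ≈ 0.00%


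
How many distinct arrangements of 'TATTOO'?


Letters: 6, freq: {'T': 3, 'A': 1, 'O': 2}
6!/(3!×1!×2!) = 720/12 = 60

60


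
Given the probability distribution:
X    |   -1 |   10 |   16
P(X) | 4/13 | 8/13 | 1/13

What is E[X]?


E[X] = Σ x·P(X=x)
= (-1)×(4/13) + (10)×(8/13) + (16)×(1/13)
= 92/13

E[X] = 92/13


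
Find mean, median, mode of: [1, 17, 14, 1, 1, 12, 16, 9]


Sorted: [1, 1, 1, 9, 12, 14, 16, 17]
Mean = 71/8
Median = 21/2
Freq: {1: 3, 17: 1, 14: 1, 12: 1, 16: 1, 9: 1}
Mode: [1]

Mean=71/8, Median=21/2, Mode=1


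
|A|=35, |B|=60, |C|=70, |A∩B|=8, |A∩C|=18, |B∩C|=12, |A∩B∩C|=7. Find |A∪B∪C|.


|A∪B∪C| = 35+60+70-8-18-12+7 = 134

|A∪B∪C| = 134


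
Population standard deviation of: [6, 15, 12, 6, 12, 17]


Mean = 68/6 = 34/3
  (6-34/3)²=256/9
  (15-34/3)²=121/9
  (12-34/3)²=4/9
  (6-34/3)²=256/9
  (12-34/3)²=4/9
  (17-34/3)²=289/9
Σ(x-μ)² = 310/3
σ² = (310/3)/6 = 155/9

σ = √(155/9) ≈ 4.1500


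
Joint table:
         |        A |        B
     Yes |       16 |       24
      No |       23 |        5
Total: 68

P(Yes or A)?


P(Yes∨A) = P(Yes) + P(A) - P(Yes∧A)
= (40 + 39 - 16)/68 = 63/68

P = 63/68 ≈ 92.65%


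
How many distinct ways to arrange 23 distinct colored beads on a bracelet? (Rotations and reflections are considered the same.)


Free circular arrangements: rotations and reflections both identified.
(n-1)!/2 = 22!/2 = 1124000727777607680000/2 = 562000363888803840000

562000363888803840000


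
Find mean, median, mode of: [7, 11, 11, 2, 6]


Sorted: [2, 6, 7, 11, 11]
Mean = 37/5
Median = 7
Freq: {7: 1, 11: 2, 2: 1, 6: 1}
Mode: [11]

Mean=37/5, Median=7, Mode=11


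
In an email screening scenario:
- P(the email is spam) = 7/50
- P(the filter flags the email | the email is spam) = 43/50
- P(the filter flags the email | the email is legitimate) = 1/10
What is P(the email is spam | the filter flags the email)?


Using Bayes' theorem:
P(A|B) = P(B|A)·P(A) / P(B)

P(the filter flags the email) = 43/50 × 7/50 + 1/10 × 43/50
= 301/2500 + 43/500 = 129/625

P(the email is spam|the filter flags the email) = (301/2500) / (129/625) = 7/12

P(the email is spam|the filter flags the email) = 7/12 ≈ 58.33%


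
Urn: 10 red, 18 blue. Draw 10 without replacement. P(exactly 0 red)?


Hypergeometric: C(10,0)×C(18,10)/C(28,10)
= 1×43758/13123110 = 51/15295

P(X=0) = 51/15295 ≈ 0.33%


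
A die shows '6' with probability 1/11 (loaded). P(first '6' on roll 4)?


Geometric: P(X=4) = (1-p)^(k-1)×p = (10/11)^3×1/11 = 1000/14641

P(X=4) = 1000/14641 ≈ 6.83%


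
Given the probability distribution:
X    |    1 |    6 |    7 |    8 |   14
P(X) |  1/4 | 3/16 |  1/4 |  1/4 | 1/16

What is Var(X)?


E[X] = 6
E[X²] = 95/2
Var(X) = E[X²] - (E[X])² = 95/2 - 36 = 23/2

Var(X) = 23/2 ≈ 11.5000


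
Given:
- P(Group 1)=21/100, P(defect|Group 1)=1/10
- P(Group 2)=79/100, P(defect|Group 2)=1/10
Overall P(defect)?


P(B) = Σ P(B|Aᵢ)×P(Aᵢ)
  1/10×21/100 = 21/1000
  1/10×79/100 = 79/1000
Sum = 1/10

P(defect) = 1/10 ≈ 10.00%


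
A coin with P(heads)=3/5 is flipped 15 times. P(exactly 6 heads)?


Binomial: P(X=6) = C(15,6)×p^6×(1-p)^9
= 5005 × 729/15625 × 512/1953125 = 373621248/6103515625

P(X=6) = 373621248/6103515625 ≈ 6.12%


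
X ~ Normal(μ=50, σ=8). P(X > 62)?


z = (62-50)/8 = 1.5
P(X > 62) = 1 - P(Z ≤ 1.5) = 1 - 0.9332 = 0.0668

P(X > 62) ≈ 0.0668


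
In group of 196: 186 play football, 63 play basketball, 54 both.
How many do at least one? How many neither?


|A∪B| = 186+63-54 = 195
Neither = 196-195 = 1

At least one: 195; Neither: 1


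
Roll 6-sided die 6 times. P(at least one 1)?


P(no 1)^6 = (5/6)^6 = 15625/46656
P(≥1) = 1 - 15625/46656 = 31031/46656

P = 31031/46656 ≈ 66.51%


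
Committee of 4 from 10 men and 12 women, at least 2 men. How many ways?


Count by #men:
  2M,2W: C(10,2)×C(12,2)=2970
  3M,1W: C(10,3)×C(12,1)=1440
  4M,0W: C(10,4)×C(12,0)=210
Total = 4620

4620


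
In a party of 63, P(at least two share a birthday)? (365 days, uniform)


P(all different) = Π(365-i)/365 for i=0..62
= 0.003396
P(match) = 1 - 0.003396 = 0.996604

P ≈ 0.9966 ≈ 99.66%


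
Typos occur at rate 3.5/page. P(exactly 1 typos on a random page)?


Poisson(λ=3.5): P(X=1) = e^(-λ)×λ^k/k!
= e^(-3.5) × 3.5^1 / 1!
≈ 0.03019738342 × 3.5 / 1 ≈ 0.105691

P(X=1) ≈ 0.105691 ≈ 10.57%


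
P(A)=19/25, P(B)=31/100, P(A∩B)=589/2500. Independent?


P(A)×P(B) = 589/2500
P(A∩B) = 589/2500
Equal ✓ → Independent

Yes, independent


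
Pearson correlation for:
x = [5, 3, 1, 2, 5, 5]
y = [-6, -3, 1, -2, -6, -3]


n=6, Σx=21, Σy=-19, Σxy=-87, Σx²=89, Σy²=95
r = (6×(-87) - 21×(-19))/√((6×89 - 21²)(6×95 - (-19)²))
= -123/√(93×209) = -123/√19437 ≈ -123/139.4166 ≈ -0.8822

r ≈ -0.8822


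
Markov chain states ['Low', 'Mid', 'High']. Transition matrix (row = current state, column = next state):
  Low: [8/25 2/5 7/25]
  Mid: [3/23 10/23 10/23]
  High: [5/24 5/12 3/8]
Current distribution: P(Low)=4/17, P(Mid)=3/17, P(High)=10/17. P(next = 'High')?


P(next=High) = Σᵢ P(now=i)×P(i→High)
= 4/17×7/25 + 3/17×10/23 + 10/17×3/8
= 28/425 + 30/391 + 15/68 = 14201/39100

P = 14201/39100 ≈ 0.3632


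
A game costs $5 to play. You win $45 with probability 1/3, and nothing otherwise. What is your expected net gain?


E[gain] = (45-5)×1/3 + (-5)×2/3
= 40/3 - 10/3 = 10

Expected net gain = $10 ≈ $10.00


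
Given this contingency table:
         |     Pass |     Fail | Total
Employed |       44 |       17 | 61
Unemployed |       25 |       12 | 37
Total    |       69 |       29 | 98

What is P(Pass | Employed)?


P(Pass | Employed) = 44/(44+17) = 44/61

P(Pass|Employed) = 44/61 ≈ 72.13%


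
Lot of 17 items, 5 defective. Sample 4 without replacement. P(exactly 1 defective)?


Hypergeometric: C(5,1)×C(12,3)/C(17,4)
= 5×220/2380 = 55/119

P(X=1) = 55/119 ≈ 46.22%


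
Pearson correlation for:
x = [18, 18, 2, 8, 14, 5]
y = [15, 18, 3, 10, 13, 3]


n=6, Σx=65, Σy=62, Σxy=877, Σx²=937, Σy²=836
r = (6×877 - 65×62)/√((6×937 - 65²)(6×836 - 62²))
= 1232/√(1397×1172) = 1232/√1637284 ≈ 1232/1279.5640 ≈ 0.9628

r ≈ 0.9628


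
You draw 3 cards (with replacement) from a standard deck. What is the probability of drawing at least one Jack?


P(not a Jack) = 48/52 = 12/13
P(none in 3 draws) = (12/13)^3 = 1728/2197
P(≥1 Jack) = 1 - 1728/2197 = 469/2197

P = 469/2197 ≈ 21.35%


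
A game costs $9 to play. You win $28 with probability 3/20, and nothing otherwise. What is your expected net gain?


E[gain] = (28-9)×3/20 + (-9)×17/20
= 57/20 - 153/20 = -24/5

Expected net gain = $-24/5 ≈ $-4.80


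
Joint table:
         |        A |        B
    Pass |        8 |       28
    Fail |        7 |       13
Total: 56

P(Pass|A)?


P(Pass|A) = 8/(8+7) = 8/15

P = 8/15 ≈ 53.33%


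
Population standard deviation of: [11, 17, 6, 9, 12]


Mean = 55/5 = 11
  (11-11)²=0
  (17-11)²=36
  (6-11)²=25
  (9-11)²=4
  (12-11)²=1
Σ(x-μ)² = 66
σ² = 66/5

σ = √(66/5) ≈ 3.6332


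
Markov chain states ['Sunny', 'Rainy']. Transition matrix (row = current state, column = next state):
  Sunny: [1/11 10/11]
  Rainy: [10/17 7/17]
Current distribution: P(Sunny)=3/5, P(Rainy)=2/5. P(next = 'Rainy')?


P(next=Rainy) = Σᵢ P(now=i)×P(i→Rainy)
= 3/5×10/11 + 2/5×7/17
= 6/11 + 14/85 = 664/935

P = 664/935 ≈ 0.7102


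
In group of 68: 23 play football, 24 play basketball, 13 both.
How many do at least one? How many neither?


|A∪B| = 23+24-13 = 34
Neither = 68-34 = 34

At least one: 34; Neither: 34


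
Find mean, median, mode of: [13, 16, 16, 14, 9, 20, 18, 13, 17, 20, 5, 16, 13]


Sorted: [5, 9, 13, 13, 13, 14, 16, 16, 16, 17, 18, 20, 20]
Mean = 190/13
Median = 16
Freq: {13: 3, 16: 3, 14: 1, 9: 1, 20: 2, 18: 1, 17: 1, 5: 1}
Mode: [13, 16]

Mean=190/13, Median=16, Mode=[13, 16]


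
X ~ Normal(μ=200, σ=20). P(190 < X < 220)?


z₁=(190-200)/20=-0.5, z₂=(220-200)/20=1.0
P = Φ(1.0) - Φ(-0.5) = 0.841345 - 0.308538 = 0.532807 ≈ 0.5328

P(190 < X < 220) ≈ 0.5328


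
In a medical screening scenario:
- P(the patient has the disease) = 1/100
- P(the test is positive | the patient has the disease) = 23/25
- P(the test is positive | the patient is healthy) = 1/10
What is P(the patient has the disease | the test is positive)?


Using Bayes' theorem:
P(A|B) = P(B|A)·P(A) / P(B)

P(the test is positive) = 23/25 × 1/100 + 1/10 × 99/100
= 23/2500 + 99/1000 = 541/5000

P(the patient has the disease|the test is positive) = (23/2500) / (541/5000) = 46/541

P(the patient has the disease|the test is positive) = 46/541 ≈ 8.50%


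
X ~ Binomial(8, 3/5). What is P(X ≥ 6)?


P(X ≥ 6) = Σ P(X=i) for i=6..8
P(X=6) = 81648/390625
P(X=7) = 34992/390625
P(X=8) = 6561/390625
Sum = 123201/390625

P(X ≥ 6) = 123201/390625 ≈ 31.54%


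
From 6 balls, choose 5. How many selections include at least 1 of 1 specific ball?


Complement: C(6,5) - C(5,5) = 6 - 1 = 5

5


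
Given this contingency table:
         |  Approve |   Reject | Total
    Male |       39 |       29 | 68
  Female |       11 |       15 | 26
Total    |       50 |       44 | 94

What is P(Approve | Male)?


P(Approve | Male) = 39/(39+29) = 39/68

P(Approve|Male) = 39/68 ≈ 57.35%


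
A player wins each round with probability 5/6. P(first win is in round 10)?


Geometric: P(X=10) = (1-p)^(k-1)×p = (1/6)^9×5/6 = 5/60466176

P(X=10) = 5/60466176 ≈ 0.00%


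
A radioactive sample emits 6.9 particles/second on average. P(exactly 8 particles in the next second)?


Poisson(λ=6.9): P(X=8) = e^(-λ)×λ^k/k!
= e^(-6.9) × 6.9^8 / 8!
≈ 0.001007785429 × 5137983.74429 / 40320 ≈ 0.128422

P(X=8) ≈ 0.128422 ≈ 12.84%


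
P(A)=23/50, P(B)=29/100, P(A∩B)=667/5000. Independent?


P(A)×P(B) = 667/5000
P(A∩B) = 667/5000
Equal ✓ → Independent

Yes, independent


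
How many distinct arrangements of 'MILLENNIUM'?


Letters: 10, freq: {'M': 2, 'I': 2, 'L': 2, 'E': 1, 'N': 2, 'U': 1}
10!/(2!×2!×2!×1!×2!×1!) = 3628800/16 = 226800

226800


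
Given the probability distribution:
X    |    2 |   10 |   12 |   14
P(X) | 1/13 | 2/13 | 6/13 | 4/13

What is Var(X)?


E[X] = 150/13
E[X²] = 1852/13
Var(X) = E[X²] - (E[X])² = 1852/13 - 22500/169 = 1576/169

Var(X) = 1576/169 ≈ 9.3254


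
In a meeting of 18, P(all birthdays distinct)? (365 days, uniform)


P(all different) = Π(365-i)/365 for i=0..17
= (365/365)×(364/365)×...×(348/365)
= 0.653089

P ≈ 0.6531 ≈ 65.31%


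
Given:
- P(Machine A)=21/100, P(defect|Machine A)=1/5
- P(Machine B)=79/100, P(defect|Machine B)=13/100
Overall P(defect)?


P(B) = Σ P(B|Aᵢ)×P(Aᵢ)
  1/5×21/100 = 21/500
  13/100×79/100 = 1027/10000
Sum = 1447/10000

P(defect) = 1447/10000 ≈ 14.47%


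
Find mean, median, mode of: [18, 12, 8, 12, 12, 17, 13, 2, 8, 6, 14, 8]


Sorted: [2, 6, 8, 8, 8, 12, 12, 12, 13, 14, 17, 18]
Mean = 130/12 = 65/6
Median = 12
Freq: {18: 1, 12: 3, 8: 3, 17: 1, 13: 1, 2: 1, 6: 1, 14: 1}
Mode: [8, 12]

Mean=65/6, Median=12, Mode=[8, 12]


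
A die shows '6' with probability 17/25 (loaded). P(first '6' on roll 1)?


Geometric: P(X=1) = (1-p)^(k-1)×p = (8/25)^0×17/25 = 17/25

P(X=1) = 17/25 ≈ 68.00%


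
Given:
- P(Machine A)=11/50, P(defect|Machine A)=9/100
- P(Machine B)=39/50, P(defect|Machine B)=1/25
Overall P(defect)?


P(B) = Σ P(B|Aᵢ)×P(Aᵢ)
  9/100×11/50 = 99/5000
  1/25×39/50 = 39/1250
Sum = 51/1000

P(defect) = 51/1000 ≈ 5.10%


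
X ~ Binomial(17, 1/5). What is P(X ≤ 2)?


P(X ≤ 2) = Σ P(X=i) for i=0..2
P(X=0) = 17179869184/762939453125
P(X=1) = 73014444032/762939453125
P(X=2) = 146028888064/762939453125
Sum = 47244640256/152587890625

P(X ≤ 2) = 47244640256/152587890625 ≈ 30.96%


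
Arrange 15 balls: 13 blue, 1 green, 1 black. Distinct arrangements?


15!/(13!×1!×1!) = 210

210


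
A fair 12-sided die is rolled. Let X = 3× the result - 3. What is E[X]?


E[die] = (1+12)/2 = 13/2
E[X] = 3×13/2 - 3 = 33/2

E[X] = 33/2


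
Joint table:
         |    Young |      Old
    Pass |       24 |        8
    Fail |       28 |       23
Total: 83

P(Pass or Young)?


P(Pass∨Young) = P(Pass) + P(Young) - P(Pass∧Young)
= (32 + 52 - 24)/83 = 60/83

P = 60/83 ≈ 72.29%


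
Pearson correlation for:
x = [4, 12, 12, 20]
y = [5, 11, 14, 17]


n=4, Σx=48, Σy=47, Σxy=660, Σx²=704, Σy²=631
r = (4×660 - 48×47)/√((4×704 - 48²)(4×631 - 47²))
= 384/√(512×315) = 384/√161280 ≈ 384/401.5968 ≈ 0.9562

r ≈ 0.9562


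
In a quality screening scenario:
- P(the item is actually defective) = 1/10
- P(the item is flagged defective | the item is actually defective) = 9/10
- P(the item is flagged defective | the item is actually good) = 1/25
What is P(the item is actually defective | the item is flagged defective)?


Using Bayes' theorem:
P(A|B) = P(B|A)·P(A) / P(B)

P(the item is flagged defective) = 9/10 × 1/10 + 1/25 × 9/10
= 9/100 + 9/250 = 63/500

P(the item is actually defective|the item is flagged defective) = (9/100) / (63/500) = 5/7

P(the item is actually defective|the item is flagged defective) = 5/7 ≈ 71.43%


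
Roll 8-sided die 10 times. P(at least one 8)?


P(no 8)^10 = (7/8)^10 = 282475249/1073741824
P(≥1) = 1 - 282475249/1073741824 = 791266575/1073741824

P = 791266575/1073741824 ≈ 73.69%


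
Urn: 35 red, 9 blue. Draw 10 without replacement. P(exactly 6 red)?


Hypergeometric: C(35,6)×C(9,4)/C(44,10)
= 1623160×126/2481256778 = 1328040/16112057

P(X=6) = 1328040/16112057 ≈ 8.24%


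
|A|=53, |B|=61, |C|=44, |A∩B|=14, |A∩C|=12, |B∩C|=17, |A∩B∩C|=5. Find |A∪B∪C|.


|A∪B∪C| = 53+61+44-14-12-17+5 = 120

|A∪B∪C| = 120


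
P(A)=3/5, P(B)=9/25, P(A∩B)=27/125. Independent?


P(A)×P(B) = 27/125
P(A∩B) = 27/125
Equal ✓ → Independent

Yes, independent


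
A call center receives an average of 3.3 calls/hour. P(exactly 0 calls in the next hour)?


Poisson(λ=3.3): P(X=0) = e^(-λ)×λ^k/k!
= e^(-3.3) × 3.3^0 / 0!
≈ 0.0368831674 × 1 / 1 ≈ 0.036883

P(X=0) ≈ 0.036883 ≈ 3.69%


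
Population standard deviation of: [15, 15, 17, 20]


Mean = 67/4
  (15-67/4)²=49/16
  (15-67/4)²=49/16
  (17-67/4)²=1/16
  (20-67/4)²=169/16
Σ(x-μ)² = 67/4
σ² = (67/4)/4 = 67/16

σ = √(67/16) ≈ 2.0463


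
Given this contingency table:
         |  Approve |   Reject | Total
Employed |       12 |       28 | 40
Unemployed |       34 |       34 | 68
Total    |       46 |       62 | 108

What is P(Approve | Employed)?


P(Approve | Employed) = 12/(12+28) = 12/40 = 3/10

P(Approve|Employed) = 3/10 ≈ 30.00%


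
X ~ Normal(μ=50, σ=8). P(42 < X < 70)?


z₁=(42-50)/8=-1.0, z₂=(70-50)/8=2.5
P = Φ(2.5) - Φ(-1.0) = 0.993790 - 0.158655 = 0.835135 ≈ 0.8351

P(42 < X < 70) ≈ 0.8351


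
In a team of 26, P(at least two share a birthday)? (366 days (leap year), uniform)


P(all different) = Π(366-i)/366 for i=0..25
= 0.402786
P(match) = 1 - 0.402786 = 0.597214

P ≈ 0.5972 ≈ 59.72%


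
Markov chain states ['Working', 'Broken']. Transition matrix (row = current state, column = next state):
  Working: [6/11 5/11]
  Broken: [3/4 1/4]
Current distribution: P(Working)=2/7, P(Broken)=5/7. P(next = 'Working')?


P(next=Working) = Σᵢ P(now=i)×P(i→Working)
= 2/7×6/11 + 5/7×3/4
= 12/77 + 15/28 = 213/308

P = 213/308 ≈ 0.6916


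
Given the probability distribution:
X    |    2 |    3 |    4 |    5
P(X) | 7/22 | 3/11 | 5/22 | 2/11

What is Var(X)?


E[X] = 36/11
E[X²] = 131/11
Var(X) = E[X²] - (E[X])² = 131/11 - 1296/121 = 145/121

Var(X) = 145/121 ≈ 1.1983


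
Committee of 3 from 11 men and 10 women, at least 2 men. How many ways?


Count by #men:
  2M,1W: C(11,2)×C(10,1)=550
  3M,0W: C(11,3)×C(10,0)=165
Total = 715

715


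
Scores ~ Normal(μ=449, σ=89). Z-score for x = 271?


z = (x - μ)/σ = (271 - 449)/89 = -2.0

z = -2.0


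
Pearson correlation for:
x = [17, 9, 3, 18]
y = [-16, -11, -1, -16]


n=4, Σx=47, Σy=-44, Σxy=-662, Σx²=703, Σy²=634
r = (4×(-662) - 47×(-44))/√((4×703 - 47²)(4×634 - (-44)²))
= -580/√(603×600) = -580/√361800 ≈ -580/601.4981 ≈ -0.9643

r ≈ -0.9643


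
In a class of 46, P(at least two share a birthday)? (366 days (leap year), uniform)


P(all different) = Π(366-i)/366 for i=0..45
= 0.052187
P(match) = 1 - 0.052187 = 0.947813

P ≈ 0.9478 ≈ 94.78%


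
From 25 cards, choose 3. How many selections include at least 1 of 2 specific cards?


Complement: C(25,3) - C(23,3) = 2300 - 1771 = 529

529


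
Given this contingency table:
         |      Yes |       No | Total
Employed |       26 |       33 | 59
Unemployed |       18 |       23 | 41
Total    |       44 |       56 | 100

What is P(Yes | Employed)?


P(Yes | Employed) = 26/(26+33) = 26/59

P(Yes|Employed) = 26/59 ≈ 44.07%


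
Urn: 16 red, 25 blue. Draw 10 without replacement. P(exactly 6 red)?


Hypergeometric: C(16,6)×C(25,4)/C(41,10)
= 8008×12650/1121099408 = 44275/489991

P(X=6) = 44275/489991 ≈ 9.04%


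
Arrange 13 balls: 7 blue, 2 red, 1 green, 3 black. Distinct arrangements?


13!/(7!×2!×1!×3!) = 102960

102960


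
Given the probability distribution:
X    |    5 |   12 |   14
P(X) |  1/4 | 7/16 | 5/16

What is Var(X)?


E[X] = 87/8
E[X²] = 261/2
Var(X) = E[X²] - (E[X])² = 261/2 - 7569/64 = 783/64

Var(X) = 783/64 ≈ 12.2344


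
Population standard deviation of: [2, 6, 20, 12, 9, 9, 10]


Mean = 68/7
  (2-68/7)²=2916/49
  (6-68/7)²=676/49
  (20-68/7)²=5184/49
  (12-68/7)²=256/49
  (9-68/7)²=25/49
  (9-68/7)²=25/49
  (10-68/7)²=4/49
Σ(x-μ)² = 1298/7
σ² = (1298/7)/7 = 1298/49

σ = √(1298/49) ≈ 5.1468


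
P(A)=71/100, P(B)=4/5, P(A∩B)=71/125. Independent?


P(A)×P(B) = 71/125
P(A∩B) = 71/125
Equal ✓ → Independent

Yes, independent


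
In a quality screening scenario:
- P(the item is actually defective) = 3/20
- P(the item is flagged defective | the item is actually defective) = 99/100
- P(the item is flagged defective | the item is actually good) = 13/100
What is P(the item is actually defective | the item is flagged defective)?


Using Bayes' theorem:
P(A|B) = P(B|A)·P(A) / P(B)

P(the item is flagged defective) = 99/100 × 3/20 + 13/100 × 17/20
= 297/2000 + 221/2000 = 259/1000

P(the item is actually defective|the item is flagged defective) = (297/2000) / (259/1000) = 297/518

P(the item is actually defective|the item is flagged defective) = 297/518 ≈ 57.34%


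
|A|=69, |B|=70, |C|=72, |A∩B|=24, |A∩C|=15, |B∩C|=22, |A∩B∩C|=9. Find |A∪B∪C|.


|A∪B∪C| = 69+70+72-24-15-22+9 = 159

|A∪B∪C| = 159


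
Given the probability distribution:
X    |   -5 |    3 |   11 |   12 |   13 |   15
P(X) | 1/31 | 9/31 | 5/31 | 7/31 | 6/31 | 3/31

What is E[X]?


E[X] = Σ x·P(X=x)
= (-5)×(1/31) + (3)×(9/31) + (11)×(5/31) + (12)×(7/31) + (13)×(6/31) + (15)×(3/31)
= 284/31

E[X] = 284/31


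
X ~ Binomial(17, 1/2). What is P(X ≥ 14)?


P(X ≥ 14) = Σ P(X=i) for i=14..17
P(X=14) = 85/16384
P(X=15) = 17/16384
P(X=16) = 17/131072
P(X=17) = 1/131072
Sum = 417/65536

P(X ≥ 14) = 417/65536 ≈ 0.64%


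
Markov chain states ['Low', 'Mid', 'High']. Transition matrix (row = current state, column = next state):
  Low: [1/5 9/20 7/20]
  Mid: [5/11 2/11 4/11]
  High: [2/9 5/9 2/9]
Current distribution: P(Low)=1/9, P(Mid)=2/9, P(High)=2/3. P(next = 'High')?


P(next=High) = Σᵢ P(now=i)×P(i→High)
= 1/9×7/20 + 2/9×4/11 + 2/3×2/9
= 7/180 + 8/99 + 4/27 = 1591/5940

P = 1591/5940 ≈ 0.2678


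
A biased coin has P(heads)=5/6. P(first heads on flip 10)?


Geometric: P(X=10) = (1-p)^(k-1)×p = (1/6)^9×5/6 = 5/60466176

P(X=10) = 5/60466176 ≈ 0.00%


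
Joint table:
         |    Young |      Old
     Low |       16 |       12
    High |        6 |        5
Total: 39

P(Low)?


P(Low) = (16+12)/39 = 28/39

P(Low) = 28/39 ≈ 71.79%


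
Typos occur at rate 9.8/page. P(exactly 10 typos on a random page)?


Poisson(λ=9.8): P(X=10) = e^(-λ)×λ^k/k!
= e^(-9.8) × 9.8^10 / 10!
≈ 5.545159943e-05 × 8170728068.88 / 3628800 ≈ 0.124857

P(X=10) ≈ 0.124857 ≈ 12.49%


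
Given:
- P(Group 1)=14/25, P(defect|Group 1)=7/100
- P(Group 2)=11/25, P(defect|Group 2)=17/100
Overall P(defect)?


P(B) = Σ P(B|Aᵢ)×P(Aᵢ)
  7/100×14/25 = 49/1250
  17/100×11/25 = 187/2500
Sum = 57/500

P(defect) = 57/500 ≈ 11.40%


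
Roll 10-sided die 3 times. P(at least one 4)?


P(no 4)^3 = (9/10)^3 = 729/1000
P(≥1) = 1 - 729/1000 = 271/1000

P = 271/1000 ≈ 27.10%


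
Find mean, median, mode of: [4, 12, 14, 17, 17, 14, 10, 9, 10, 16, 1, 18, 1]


Sorted: [1, 1, 4, 9, 10, 10, 12, 14, 14, 16, 17, 17, 18]
Mean = 143/13 = 11
Median = 12
Freq: {4: 1, 12: 1, 14: 2, 17: 2, 10: 2, 9: 1, 16: 1, 1: 2, 18: 1}
Mode: [1, 10, 14, 17]

Mean=11, Median=12, Mode=[1, 10, 14, 17]


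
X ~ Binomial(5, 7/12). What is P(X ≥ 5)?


P(X ≥ 5) = Σ P(X=i) for i=5..5
P(X=5) = 16807/248832
Sum = 16807/248832

P(X ≥ 5) = 16807/248832 ≈ 6.75%


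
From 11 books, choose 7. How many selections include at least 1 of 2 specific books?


Complement: C(11,7) - C(9,7) = 330 - 36 = 294

294


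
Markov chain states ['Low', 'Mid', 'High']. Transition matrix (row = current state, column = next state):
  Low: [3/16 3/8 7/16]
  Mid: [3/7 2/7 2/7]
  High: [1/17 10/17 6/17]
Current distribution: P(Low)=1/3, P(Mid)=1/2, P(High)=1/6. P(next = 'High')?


P(next=High) = Σᵢ P(now=i)×P(i→High)
= 1/3×7/16 + 1/2×2/7 + 1/6×6/17
= 7/48 + 1/7 + 1/17 = 1985/5712

P = 1985/5712 ≈ 0.3475


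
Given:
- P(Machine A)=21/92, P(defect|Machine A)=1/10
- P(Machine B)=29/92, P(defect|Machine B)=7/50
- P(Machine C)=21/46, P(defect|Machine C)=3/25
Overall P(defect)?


P(B) = Σ P(B|Aᵢ)×P(Aᵢ)
  1/10×21/92 = 21/920
  7/50×29/92 = 203/4600
  3/25×21/46 = 63/1150
Sum = 14/115

P(defect) = 14/115 ≈ 12.17%


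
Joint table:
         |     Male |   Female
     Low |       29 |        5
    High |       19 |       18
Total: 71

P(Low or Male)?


P(Low∨Male) = P(Low) + P(Male) - P(Low∧Male)
= (34 + 48 - 29)/71 = 53/71

P = 53/71 ≈ 74.65%


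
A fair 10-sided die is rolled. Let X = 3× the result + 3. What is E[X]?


E[die] = (1+10)/2 = 11/2
E[X] = 3×11/2 + 3 = 39/2

E[X] = 39/2


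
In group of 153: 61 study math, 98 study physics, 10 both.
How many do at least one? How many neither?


|A∪B| = 61+98-10 = 149
Neither = 153-149 = 4

At least one: 149; Neither: 4


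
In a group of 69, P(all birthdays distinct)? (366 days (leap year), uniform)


P(all different) = Π(366-i)/366 for i=0..68
= (366/366)×(365/366)×...×(298/366)
= 0.001057

P ≈ 0.0011 ≈ 0.11%


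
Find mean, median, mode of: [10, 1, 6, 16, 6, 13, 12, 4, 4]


Sorted: [1, 4, 4, 6, 6, 10, 12, 13, 16]
Mean = 72/9 = 8
Median = 6
Freq: {10: 1, 1: 1, 6: 2, 16: 1, 13: 1, 12: 1, 4: 2}
Mode: [4, 6]

Mean=8, Median=6, Mode=[4, 6]


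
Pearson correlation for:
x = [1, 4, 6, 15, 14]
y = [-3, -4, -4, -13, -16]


n=5, Σx=40, Σy=-40, Σxy=-462, Σx²=474, Σy²=466
r = (5×(-462) - 40×(-40))/√((5×474 - 40²)(5×466 - (-40)²))
= -710/√(770×730) = -710/√562100 ≈ -710/749.7333 ≈ -0.9470

r ≈ -0.9470


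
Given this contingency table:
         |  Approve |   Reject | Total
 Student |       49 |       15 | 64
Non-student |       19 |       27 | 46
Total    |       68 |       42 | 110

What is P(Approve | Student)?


P(Approve | Student) = 49/(49+15) = 49/64

P(Approve|Student) = 49/64 ≈ 76.56%


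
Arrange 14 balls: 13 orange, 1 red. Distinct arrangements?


14!/(13!×1!) = 14

14


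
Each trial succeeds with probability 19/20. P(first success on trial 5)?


Geometric: P(X=5) = (1-p)^(k-1)×p = (1/20)^4×19/20 = 19/3200000

P(X=5) = 19/3200000 ≈ 0.00%


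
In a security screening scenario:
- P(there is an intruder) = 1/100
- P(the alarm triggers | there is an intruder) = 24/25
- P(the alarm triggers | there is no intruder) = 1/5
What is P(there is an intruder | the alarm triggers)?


Using Bayes' theorem:
P(A|B) = P(B|A)·P(A) / P(B)

P(the alarm triggers) = 24/25 × 1/100 + 1/5 × 99/100
= 6/625 + 99/500 = 519/2500

P(there is an intruder|the alarm triggers) = (6/625) / (519/2500) = 8/173

P(there is an intruder|the alarm triggers) = 8/173 ≈ 4.62%


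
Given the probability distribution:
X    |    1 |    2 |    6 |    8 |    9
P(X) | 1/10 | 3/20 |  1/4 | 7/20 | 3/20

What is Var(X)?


E[X] = 121/20
E[X²] = 177/4
Var(X) = E[X²] - (E[X])² = 177/4 - 14641/400 = 3059/400

Var(X) = 3059/400 ≈ 7.6475


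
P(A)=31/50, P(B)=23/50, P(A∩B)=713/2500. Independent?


P(A)×P(B) = 713/2500
P(A∩B) = 713/2500
Equal ✓ → Independent

Yes, independent


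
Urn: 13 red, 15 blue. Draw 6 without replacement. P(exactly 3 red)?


Hypergeometric: C(13,3)×C(15,3)/C(28,6)
= 286×455/376740 = 143/414

P(X=3) = 143/414 ≈ 34.54%


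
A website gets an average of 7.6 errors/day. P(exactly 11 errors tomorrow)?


Poisson(λ=7.6): P(X=11) = e^(-λ)×λ^k/k!
= e^(-7.6) × 7.6^11 / 11!
≈ 0.0005004514334 × 4885955588.58 / 39916800 ≈ 0.061257

P(X=11) ≈ 0.061257 ≈ 6.13%


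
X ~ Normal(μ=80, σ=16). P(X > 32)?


z = (32-80)/16 = -3.0
P(X > 32) = 1 - P(Z ≤ -3.0) = 1 - 0.0013 = 0.9987

P(X > 32) ≈ 0.9987


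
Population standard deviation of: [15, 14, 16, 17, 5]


Mean = 67/5
  (15-67/5)²=64/25
  (14-67/5)²=9/25
  (16-67/5)²=169/25
  (17-67/5)²=324/25
  (5-67/5)²=1764/25
Σ(x-μ)² = 466/5
σ² = (466/5)/5 = 466/25

σ = √(466/25) ≈ 4.3174


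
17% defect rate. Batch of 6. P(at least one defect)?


P(all good) = (83/100)^6 = 326940373369/1000000000000
P(≥1 defect) = 673059626631/1000000000000

P = 673059626631/1000000000000 ≈ 67.31%


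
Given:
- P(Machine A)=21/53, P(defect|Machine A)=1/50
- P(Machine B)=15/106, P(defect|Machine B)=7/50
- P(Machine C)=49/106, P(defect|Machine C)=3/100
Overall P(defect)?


P(B) = Σ P(B|Aᵢ)×P(Aᵢ)
  1/50×21/53 = 21/2650
  7/50×15/106 = 21/1060
  3/100×49/106 = 147/10600
Sum = 441/10600

P(defect) = 441/10600 ≈ 4.16%
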